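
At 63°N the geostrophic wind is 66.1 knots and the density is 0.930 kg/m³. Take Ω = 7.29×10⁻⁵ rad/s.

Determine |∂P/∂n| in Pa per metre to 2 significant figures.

4.1×10⁻³ Pa/m

Coriolis parameter at 63°N:
f = 2Ω sin φ = 2 × 7.29×10⁻⁵ × sin 63° = 1.30×10⁻⁴ s⁻¹
Wind speed in SI: 66.1 knots = 34.0 m/s
Geostrophic balance rearranged: |∂P/∂n| = f ρ V_g
|∂P/∂n| = 1.30×10⁻⁴ × 0.930 × 34.0 = 4.11×10⁻³ Pa/m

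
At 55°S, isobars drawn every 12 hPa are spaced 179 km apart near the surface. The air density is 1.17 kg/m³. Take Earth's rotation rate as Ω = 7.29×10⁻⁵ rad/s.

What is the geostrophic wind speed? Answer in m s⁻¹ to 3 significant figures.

48.0 m s⁻¹

Coriolis parameter at 55°S:
f = 2Ω sin φ = 2 × 7.29×10⁻⁵ × sin 55° = 1.19×10⁻⁴ s⁻¹
Pressure gradient: |∂P/∂n| = 1200 Pa / 179000 m = 6.70×10⁻³ Pa/m
Geostrophic balance (pressure-gradient force = Coriolis force):
V_g = (1/(fρ)) |∂P/∂n| = 6.70×10⁻³ / (1.19×10⁻⁴ × 1.17) = 48.0 m/s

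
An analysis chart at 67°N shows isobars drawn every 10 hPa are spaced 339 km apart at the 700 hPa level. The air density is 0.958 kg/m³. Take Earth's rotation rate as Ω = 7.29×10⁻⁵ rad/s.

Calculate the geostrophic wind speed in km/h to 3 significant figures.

82.6 km/h

Coriolis parameter at 67°N:
f = 2Ω sin φ = 2 × 7.29×10⁻⁵ × sin 67° = 1.34×10⁻⁴ s⁻¹
Pressure gradient: |∂P/∂n| = 1000 Pa / 339000 m = 2.95×10⁻³ Pa/m
Geostrophic balance (pressure-gradient force = Coriolis force):
V_g = (1/(fρ)) |∂P/∂n| = 2.95×10⁻³ / (1.34×10⁻⁴ × 0.958) = 22.9 m/s
Converting: 22.9 m/s × 3.6 = 82.6 km/h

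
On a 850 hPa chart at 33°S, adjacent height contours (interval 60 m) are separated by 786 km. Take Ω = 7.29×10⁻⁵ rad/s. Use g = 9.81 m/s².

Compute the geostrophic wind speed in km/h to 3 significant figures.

33.9 km/h

Coriolis parameter at 33°S:
f = 2Ω sin φ = 2 × 7.29×10⁻⁵ × sin 33° = 7.94×10⁻⁵ s⁻¹
Height gradient: |∂Z/∂n| = 60 m / 786000 m = 7.63×10⁻⁵
On a pressure surface, geostrophic balance gives V_g = (g/f)|∂Z/∂n|:
V_g = 9.81 × 7.63×10⁻⁵ / 7.94×10⁻⁵ = 9.43 m/s
Converting: 9.43 m/s × 3.6 = 33.9 km/h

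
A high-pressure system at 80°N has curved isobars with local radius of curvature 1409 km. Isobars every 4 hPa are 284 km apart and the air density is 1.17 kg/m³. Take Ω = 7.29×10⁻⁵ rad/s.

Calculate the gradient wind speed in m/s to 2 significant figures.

8.8 m/s

Coriolis parameter at 80°N:
f = 2Ω sin φ = 2 × 7.29×10⁻⁵ × sin 80° = 1.44×10⁻⁴ s⁻¹
Pressure gradient: |∂P/∂n| = 400 Pa / 284000 m = 1.41×10⁻³ Pa/m
Geostrophic speed: V_g = |∂P/∂n|/(fρ) = 1.41×10⁻³/(1.44×10⁻⁴ × 1.17) = 8.38 m/s
Around a high, pressure-gradient force acts outward with centrifugal, so Coriolis balances both:
fV = (1/ρ)|∂P/∂n| + V²/R  →  V² − fR·V + fR·V_g = 0
With fR = 1.44×10⁻⁴ × 1409×10³ m = 202 m/s:
V = [fR − √((fR)² − 4 fR V_g)]/2 = [202 − √(202² − 4×202×8.38)]/2 = 8.76 m/s
Supergeostrophic (V > V_g = 8.38 m/s), as expected around a high.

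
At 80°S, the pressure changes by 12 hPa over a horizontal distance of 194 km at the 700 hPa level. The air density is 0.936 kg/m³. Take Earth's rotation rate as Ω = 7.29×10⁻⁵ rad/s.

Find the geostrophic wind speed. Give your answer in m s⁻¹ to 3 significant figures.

46.0 m s⁻¹

Coriolis parameter at 80°S:
f = 2Ω sin φ = 2 × 7.29×10⁻⁵ × sin 80° = 1.44×10⁻⁴ s⁻¹
Pressure gradient: |∂P/∂n| = 1200 Pa / 194000 m = 6.19×10⁻³ Pa/m
Geostrophic balance (pressure-gradient force = Coriolis force):
V_g = (1/(fρ)) |∂P/∂n| = 6.19×10⁻³ / (1.44×10⁻⁴ × 0.936) = 46.0 m/s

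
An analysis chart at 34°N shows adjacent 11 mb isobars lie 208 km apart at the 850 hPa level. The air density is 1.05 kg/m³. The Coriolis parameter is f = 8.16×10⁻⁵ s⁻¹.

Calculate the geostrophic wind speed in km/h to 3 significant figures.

222 km/h

Pressure gradient: |∂P/∂n| = 1100 Pa / 208000 m = 5.29×10⁻³ Pa/m
Geostrophic balance (pressure-gradient force = Coriolis force):
V_g = (1/(fρ)) |∂P/∂n| = 5.29×10⁻³ / (8.16×10⁻⁵ × 1.05) = 61.7 m/s
Converting: 61.7 m/s × 3.6 = 222 km/h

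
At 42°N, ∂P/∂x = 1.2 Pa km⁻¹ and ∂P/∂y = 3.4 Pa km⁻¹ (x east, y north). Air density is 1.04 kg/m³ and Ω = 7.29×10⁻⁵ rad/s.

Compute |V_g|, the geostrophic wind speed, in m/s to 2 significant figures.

Coriolis parameter at 42°N:
f = 2Ω sin φ = 2 × 7.29×10⁻⁵ × sin 42° = 9.76×10⁻⁵ s⁻¹
Component geostrophic relations (x east, y north):
u_g = −(1/(fρ)) ∂P/∂y,  v_g = (1/(fρ)) ∂P/∂x
u_g = −(3.4×10⁻³)/(9.76×10⁻⁵ × 1.04) = −33.5 m/s;  v_g = (1.2×10⁻³)/(9.76×10⁻⁵ × 1.04) = 11.8 m/s
|V_g| = √(u_g² + v_g²) = 35.5 m/s

36 m/s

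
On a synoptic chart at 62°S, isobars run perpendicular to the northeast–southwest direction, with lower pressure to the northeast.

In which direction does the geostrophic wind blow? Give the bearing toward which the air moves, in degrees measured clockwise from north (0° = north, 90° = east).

315°

The pressure-gradient force points toward the northeast (bearing 045°).
Geostrophic balance: in the Southern Hemisphere the Coriolis force deflects motion to the left, so the geostrophic wind blows 90° to the left of the pressure-gradient force (low pressure on the right).
Rotating 045° by 90° counterclockwise gives 315° — the wind blows toward the northwest.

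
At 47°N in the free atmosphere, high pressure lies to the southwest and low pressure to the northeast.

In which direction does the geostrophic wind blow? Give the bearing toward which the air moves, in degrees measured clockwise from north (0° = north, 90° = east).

135°

The pressure-gradient force points toward the northeast (bearing 045°).
Geostrophic balance: in the Northern Hemisphere the Coriolis force deflects motion to the right, so the geostrophic wind blows 90° to the right of the pressure-gradient force (low pressure on the left).
Rotating 045° by 90° clockwise gives 135° — the wind blows toward the southeast.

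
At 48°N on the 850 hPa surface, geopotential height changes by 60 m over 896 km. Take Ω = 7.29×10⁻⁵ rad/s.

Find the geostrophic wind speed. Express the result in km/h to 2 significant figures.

22 km/h

Coriolis parameter at 48°N:
f = 2Ω sin φ = 2 × 7.29×10⁻⁵ × sin 48° = 1.08×10⁻⁴ s⁻¹
Height gradient: |∂Z/∂n| = 60 m / 896000 m = 6.70×10⁻⁵
On a pressure surface, geostrophic balance gives V_g = (g/f)|∂Z/∂n|:
V_g = 9.81 × 6.70×10⁻⁵ / 1.08×10⁻⁴ = 6.06 m/s
Converting: 6.06 m/s × 3.6 = 22 km/h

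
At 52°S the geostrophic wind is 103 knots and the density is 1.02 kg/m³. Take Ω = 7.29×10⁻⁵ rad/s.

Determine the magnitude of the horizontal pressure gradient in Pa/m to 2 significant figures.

Coriolis parameter at 52°S:
f = 2Ω sin φ = 2 × 7.29×10⁻⁵ × sin 52° = 1.15×10⁻⁴ s⁻¹
Wind speed in SI: 103 knots = 53.0 m/s
Geostrophic balance rearranged: |∂P/∂n| = f ρ V_g
|∂P/∂n| = 1.15×10⁻⁴ × 1.02 × 53.0 = 6.21×10⁻³ Pa/m

6.2×10⁻³ Pa/m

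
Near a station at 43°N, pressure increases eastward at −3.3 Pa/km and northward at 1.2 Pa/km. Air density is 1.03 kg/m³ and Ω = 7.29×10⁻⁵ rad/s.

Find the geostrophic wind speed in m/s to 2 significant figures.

Coriolis parameter at 43°N:
f = 2Ω sin φ = 2 × 7.29×10⁻⁵ × sin 43° = 9.94×10⁻⁵ s⁻¹
Component geostrophic relations (x east, y north):
u_g = −(1/(fρ)) ∂P/∂y,  v_g = (1/(fρ)) ∂P/∂x
u_g = −(1.2×10⁻³)/(9.94×10⁻⁵ × 1.03) = −11.7 m/s;  v_g = (−3.3×10⁻³)/(9.94×10⁻⁵ × 1.03) = −32.2 m/s
|V_g| = √(u_g² + v_g²) = 34.3 m/s

34 m/s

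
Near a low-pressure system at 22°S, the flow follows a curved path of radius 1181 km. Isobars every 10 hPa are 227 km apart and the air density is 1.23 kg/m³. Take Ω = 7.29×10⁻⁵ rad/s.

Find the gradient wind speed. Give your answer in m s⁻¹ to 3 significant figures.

40.3 m s⁻¹

Coriolis parameter at 22°S:
f = 2Ω sin φ = 2 × 7.29×10⁻⁵ × sin 22° = 5.46×10⁻⁵ s⁻¹
Pressure gradient: |∂P/∂n| = 1000 Pa / 227000 m = 4.41×10⁻³ Pa/m
Geostrophic speed: V_g = |∂P/∂n|/(fρ) = 4.41×10⁻³/(5.46×10⁻⁵ × 1.23) = 65.6 m/s
Around a low, centrifugal force acts outward with Coriolis, so pressure-gradient force balances both:
(1/ρ)|∂P/∂n| = fV + V²/R  →  V² + fR·V − fR·V_g = 0
With fR = 5.46×10⁻⁵ × 1181×10³ m = 64.5 m/s:
V = [−fR + √((fR)² + 4 fR V_g)]/2 = [−64.5 + √(64.5² + 4×64.5×65.6)]/2 = 40.3 m/s
Subgeostrophic (V < V_g = 65.6 m/s), as expected around a low.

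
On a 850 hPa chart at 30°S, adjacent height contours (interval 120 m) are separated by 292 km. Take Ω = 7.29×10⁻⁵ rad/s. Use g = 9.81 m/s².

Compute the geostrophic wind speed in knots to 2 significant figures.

Coriolis parameter at 30°S:
f = 2Ω sin φ = 2 × 7.29×10⁻⁵ × sin 30° = 7.29×10⁻⁵ s⁻¹
Height gradient: |∂Z/∂n| = 120 m / 292000 m = 4.11×10⁻⁴
On a pressure surface, geostrophic balance gives V_g = (g/f)|∂Z/∂n|:
V_g = 9.81 × 4.11×10⁻⁴ / 7.29×10⁻⁵ = 55.3 m/s
Converting: 55.3 m/s × 1.944 = 110 knots

110 knots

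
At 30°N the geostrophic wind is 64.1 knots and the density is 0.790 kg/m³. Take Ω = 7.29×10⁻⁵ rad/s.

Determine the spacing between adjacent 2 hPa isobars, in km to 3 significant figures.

105 km

Coriolis parameter at 30°N:
f = 2Ω sin φ = 2 × 7.29×10⁻⁵ × sin 30° = 7.29×10⁻⁵ s⁻¹
Wind speed in SI: 64.1 knots = 33.0 m/s
Geostrophic balance rearranged: |∂P/∂n| = f ρ V_g
|∂P/∂n| = 7.29×10⁻⁵ × 0.790 × 33.0 = 1.90×10⁻³ Pa/m
Isobar spacing: Δn = ΔP/|∂P/∂n| = 200 Pa / 1.90×10⁻³ Pa/m = 105312 m ≈ 105 km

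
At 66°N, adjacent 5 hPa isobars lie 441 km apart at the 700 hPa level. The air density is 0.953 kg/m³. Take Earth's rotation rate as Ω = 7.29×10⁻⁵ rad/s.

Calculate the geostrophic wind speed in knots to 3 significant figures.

Coriolis parameter at 66°N:
f = 2Ω sin φ = 2 × 7.29×10⁻⁵ × sin 66° = 1.33×10⁻⁴ s⁻¹
Pressure gradient: |∂P/∂n| = 500 Pa / 441000 m = 1.13×10⁻³ Pa/m
Geostrophic balance (pressure-gradient force = Coriolis force):
V_g = (1/(fρ)) |∂P/∂n| = 1.13×10⁻³ / (1.33×10⁻⁴ × 0.953) = 8.93 m/s
Converting: 8.93 m/s × 1.944 = 17.4 knots

17.4 knots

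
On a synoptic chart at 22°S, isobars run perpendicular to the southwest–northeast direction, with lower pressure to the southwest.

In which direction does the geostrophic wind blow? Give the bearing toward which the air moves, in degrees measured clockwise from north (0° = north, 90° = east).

135°

The pressure-gradient force points toward the southwest (bearing 225°).
Geostrophic balance: in the Southern Hemisphere the Coriolis force deflects motion to the left, so the geostrophic wind blows 90° to the left of the pressure-gradient force (low pressure on the right).
Rotating 225° by 90° counterclockwise gives 135° — the wind blows toward the southeast.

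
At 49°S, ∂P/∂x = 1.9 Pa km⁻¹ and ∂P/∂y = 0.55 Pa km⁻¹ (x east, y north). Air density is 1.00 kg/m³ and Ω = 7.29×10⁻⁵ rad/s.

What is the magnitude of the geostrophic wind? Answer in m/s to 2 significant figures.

Coriolis parameter at 49°S:
f = 2Ω sin φ = 2 × 7.29×10⁻⁵ × sin 49° = 1.10×10⁻⁴ s⁻¹
In the Southern Hemisphere f is negative: f = −1.10×10⁻⁴ s⁻¹.
Component geostrophic relations (x east, y north):
u_g = −(1/(fρ)) ∂P/∂y,  v_g = (1/(fρ)) ∂P/∂x
u_g = −(0.55×10⁻³)/(−1.10×10⁻⁴ × 1.00) = 5.00 m/s;  v_g = (1.9×10⁻³)/(−1.10×10⁻⁴ × 1.00) = −17.3 m/s
|V_g| = √(u_g² + v_g²) = 18.0 m/s

18 m/s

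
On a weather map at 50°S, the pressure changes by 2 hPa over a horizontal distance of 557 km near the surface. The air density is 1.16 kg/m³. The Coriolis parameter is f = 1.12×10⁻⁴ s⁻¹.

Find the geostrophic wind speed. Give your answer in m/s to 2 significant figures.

2.8 m/s

Pressure gradient: |∂P/∂n| = 200 Pa / 557000 m = 3.59×10⁻⁴ Pa/m
Geostrophic balance (pressure-gradient force = Coriolis force):
V_g = (1/(fρ)) |∂P/∂n| = 3.59×10⁻⁴ / (1.12×10⁻⁴ × 1.16) = 2.76 m/s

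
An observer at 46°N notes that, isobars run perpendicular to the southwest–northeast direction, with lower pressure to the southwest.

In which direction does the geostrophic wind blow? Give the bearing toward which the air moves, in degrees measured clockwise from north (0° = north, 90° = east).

315°

The pressure-gradient force points toward the southwest (bearing 225°).
Geostrophic balance: in the Northern Hemisphere the Coriolis force deflects motion to the right, so the geostrophic wind blows 90° to the right of the pressure-gradient force (low pressure on the left).
Rotating 225° by 90° clockwise gives 315° — the wind blows toward the northwest.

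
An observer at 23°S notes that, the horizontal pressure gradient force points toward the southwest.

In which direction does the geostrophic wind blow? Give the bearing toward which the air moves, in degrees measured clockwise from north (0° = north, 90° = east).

135°

The pressure-gradient force points toward the southwest (bearing 225°).
Geostrophic balance: in the Southern Hemisphere the Coriolis force deflects motion to the left, so the geostrophic wind blows 90° to the left of the pressure-gradient force (low pressure on the right).
Rotating 225° by 90° counterclockwise gives 135° — the wind blows toward the southeast.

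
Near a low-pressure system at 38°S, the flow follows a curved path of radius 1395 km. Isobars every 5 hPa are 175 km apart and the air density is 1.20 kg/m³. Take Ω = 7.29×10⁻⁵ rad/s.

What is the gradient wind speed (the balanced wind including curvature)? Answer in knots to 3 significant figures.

43.7 knots

Coriolis parameter at 38°S:
f = 2Ω sin φ = 2 × 7.29×10⁻⁵ × sin 38° = 8.98×10⁻⁵ s⁻¹
Pressure gradient: |∂P/∂n| = 500 Pa / 175000 m = 2.86×10⁻³ Pa/m
Geostrophic speed: V_g = |∂P/∂n|/(fρ) = 2.86×10⁻³/(8.98×10⁻⁵ × 1.20) = 26.5 m/s
Around a low, centrifugal force acts outward with Coriolis, so pressure-gradient force balances both:
(1/ρ)|∂P/∂n| = fV + V²/R  →  V² + fR·V − fR·V_g = 0
With fR = 8.98×10⁻⁵ × 1395×10³ m = 125 m/s:
V = [−fR + √((fR)² + 4 fR V_g)]/2 = [−125 + √(125² + 4×125×26.5)]/2 = 22.5 m/s
Subgeostrophic (V < V_g = 26.5 m/s), as expected around a low.
Converting: 22.5 m/s × 1.944 = 43.7 knots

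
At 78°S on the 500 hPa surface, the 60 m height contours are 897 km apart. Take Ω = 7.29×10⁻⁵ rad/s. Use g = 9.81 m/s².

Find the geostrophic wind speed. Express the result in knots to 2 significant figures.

Coriolis parameter at 78°S:
f = 2Ω sin φ = 2 × 7.29×10⁻⁵ × sin 78° = 1.43×10⁻⁴ s⁻¹
Height gradient: |∂Z/∂n| = 60 m / 897000 m = 6.69×10⁻⁵
On a pressure surface, geostrophic balance gives V_g = (g/f)|∂Z/∂n|:
V_g = 9.81 × 6.69×10⁻⁵ / 1.43×10⁻⁴ = 4.60 m/s
Converting: 4.60 m/s × 1.944 = 8.9 knots

8.9 knots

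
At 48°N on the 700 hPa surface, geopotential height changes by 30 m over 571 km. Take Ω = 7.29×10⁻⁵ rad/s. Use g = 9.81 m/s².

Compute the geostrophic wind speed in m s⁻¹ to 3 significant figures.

4.76 m s⁻¹

Coriolis parameter at 48°N:
f = 2Ω sin φ = 2 × 7.29×10⁻⁵ × sin 48° = 1.08×10⁻⁴ s⁻¹
Height gradient: |∂Z/∂n| = 30 m / 571000 m = 5.25×10⁻⁵
On a pressure surface, geostrophic balance gives V_g = (g/f)|∂Z/∂n|:
V_g = 9.81 × 5.25×10⁻⁵ / 1.08×10⁻⁴ = 4.76 m/s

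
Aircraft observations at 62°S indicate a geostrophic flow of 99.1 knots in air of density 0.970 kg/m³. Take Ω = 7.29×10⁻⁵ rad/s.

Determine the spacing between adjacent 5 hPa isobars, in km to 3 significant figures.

78.5 km

Coriolis parameter at 62°S:
f = 2Ω sin φ = 2 × 7.29×10⁻⁵ × sin 62° = 1.29×10⁻⁴ s⁻¹
Wind speed in SI: 99.1 knots = 51.0 m/s
Geostrophic balance rearranged: |∂P/∂n| = f ρ V_g
|∂P/∂n| = 1.29×10⁻⁴ × 0.970 × 51.0 = 6.37×10⁻³ Pa/m
Isobar spacing: Δn = ΔP/|∂P/∂n| = 500 Pa / 6.37×10⁻³ Pa/m = 78541 m ≈ 78.5 km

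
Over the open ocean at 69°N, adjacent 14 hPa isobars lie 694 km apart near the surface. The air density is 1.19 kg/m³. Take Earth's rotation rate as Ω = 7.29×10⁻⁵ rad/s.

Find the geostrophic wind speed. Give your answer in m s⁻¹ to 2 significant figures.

12 m s⁻¹

Coriolis parameter at 69°N:
f = 2Ω sin φ = 2 × 7.29×10⁻⁵ × sin 69° = 1.36×10⁻⁴ s⁻¹
Pressure gradient: |∂P/∂n| = 1400 Pa / 694000 m = 2.02×10⁻³ Pa/m
Geostrophic balance (pressure-gradient force = Coriolis force):
V_g = (1/(fρ)) |∂P/∂n| = 2.02×10⁻³ / (1.36×10⁻⁴ × 1.19) = 12.5 m/s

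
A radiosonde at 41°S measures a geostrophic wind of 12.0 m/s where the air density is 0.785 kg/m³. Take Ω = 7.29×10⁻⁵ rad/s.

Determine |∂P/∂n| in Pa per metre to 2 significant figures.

Coriolis parameter at 41°S:
f = 2Ω sin φ = 2 × 7.29×10⁻⁵ × sin 41° = 9.57×10⁻⁵ s⁻¹
Geostrophic balance rearranged: |∂P/∂n| = f ρ V_g
|∂P/∂n| = 9.57×10⁻⁵ × 0.785 × 12.0 = 9.01×10⁻⁴ Pa/m

9.0×10⁻⁴ Pa/m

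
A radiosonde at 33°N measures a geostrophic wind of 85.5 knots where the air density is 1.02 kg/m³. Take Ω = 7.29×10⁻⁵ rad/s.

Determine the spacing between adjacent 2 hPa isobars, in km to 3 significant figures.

Coriolis parameter at 33°N:
f = 2Ω sin φ = 2 × 7.29×10⁻⁵ × sin 33° = 7.94×10⁻⁵ s⁻¹
Wind speed in SI: 85.5 knots = 44.0 m/s
Geostrophic balance rearranged: |∂P/∂n| = f ρ V_g
|∂P/∂n| = 7.94×10⁻⁵ × 1.02 × 44.0 = 3.56×10⁻³ Pa/m
Isobar spacing: Δn = ΔP/|∂P/∂n| = 200 Pa / 3.56×10⁻³ Pa/m = 56138 m ≈ 56.1 km

56.1 km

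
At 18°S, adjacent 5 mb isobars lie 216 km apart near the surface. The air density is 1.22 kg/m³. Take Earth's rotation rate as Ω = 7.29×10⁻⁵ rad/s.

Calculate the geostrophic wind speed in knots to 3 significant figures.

Coriolis parameter at 18°S:
f = 2Ω sin φ = 2 × 7.29×10⁻⁵ × sin 18° = 4.51×10⁻⁵ s⁻¹
Pressure gradient: |∂P/∂n| = 500 Pa / 216000 m = 2.31×10⁻³ Pa/m
Geostrophic balance (pressure-gradient force = Coriolis force):
V_g = (1/(fρ)) |∂P/∂n| = 2.31×10⁻³ / (4.51×10⁻⁵ × 1.22) = 42.1 m/s
Converting: 42.1 m/s × 1.944 = 81.9 knots

81.9 knots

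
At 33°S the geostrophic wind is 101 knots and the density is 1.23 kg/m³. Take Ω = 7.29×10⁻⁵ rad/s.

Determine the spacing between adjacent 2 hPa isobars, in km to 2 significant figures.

39 km

Coriolis parameter at 33°S:
f = 2Ω sin φ = 2 × 7.29×10⁻⁵ × sin 33° = 7.94×10⁻⁵ s⁻¹
Wind speed in SI: 101 knots = 52.0 m/s
Geostrophic balance rearranged: |∂P/∂n| = f ρ V_g
|∂P/∂n| = 7.94×10⁻⁵ × 1.23 × 52.0 = 5.07×10⁻³ Pa/m
Isobar spacing: Δn = ΔP/|∂P/∂n| = 200 Pa / 5.07×10⁻³ Pa/m = 39409 m ≈ 39 km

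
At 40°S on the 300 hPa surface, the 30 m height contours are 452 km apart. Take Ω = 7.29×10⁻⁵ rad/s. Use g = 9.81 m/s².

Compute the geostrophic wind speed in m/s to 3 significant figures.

Coriolis parameter at 40°S:
f = 2Ω sin φ = 2 × 7.29×10⁻⁵ × sin 40° = 9.37×10⁻⁵ s⁻¹
Height gradient: |∂Z/∂n| = 30 m / 452000 m = 6.64×10⁻⁵
On a pressure surface, geostrophic balance gives V_g = (g/f)|∂Z/∂n|:
V_g = 9.81 × 6.64×10⁻⁵ / 9.37×10⁻⁵ = 6.95 m/s

6.95 m/s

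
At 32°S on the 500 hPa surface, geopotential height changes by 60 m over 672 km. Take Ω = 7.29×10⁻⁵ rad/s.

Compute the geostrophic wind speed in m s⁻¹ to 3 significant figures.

Coriolis parameter at 32°S:
f = 2Ω sin φ = 2 × 7.29×10⁻⁵ × sin 32° = 7.73×10⁻⁵ s⁻¹
Height gradient: |∂Z/∂n| = 60 m / 672000 m = 8.93×10⁻⁵
On a pressure surface, geostrophic balance gives V_g = (g/f)|∂Z/∂n|:
V_g = 9.81 × 8.93×10⁻⁵ / 7.73×10⁻⁵ = 11.3 m/s

11.3 m s⁻¹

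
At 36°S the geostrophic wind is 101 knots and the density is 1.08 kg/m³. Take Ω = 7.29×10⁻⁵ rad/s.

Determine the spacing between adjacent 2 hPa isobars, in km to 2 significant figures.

42 km

Coriolis parameter at 36°S:
f = 2Ω sin φ = 2 × 7.29×10⁻⁵ × sin 36° = 8.57×10⁻⁵ s⁻¹
Wind speed in SI: 101 knots = 52.0 m/s
Geostrophic balance rearranged: |∂P/∂n| = f ρ V_g
|∂P/∂n| = 8.57×10⁻⁵ × 1.08 × 52.0 = 4.81×10⁻³ Pa/m
Isobar spacing: Δn = ΔP/|∂P/∂n| = 200 Pa / 4.81×10⁻³ Pa/m = 41588 m ≈ 42 km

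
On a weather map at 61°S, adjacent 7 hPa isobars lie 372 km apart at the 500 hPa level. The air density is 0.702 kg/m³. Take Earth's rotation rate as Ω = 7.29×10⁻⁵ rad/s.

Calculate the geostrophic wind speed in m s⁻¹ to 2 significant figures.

21 m s⁻¹

Coriolis parameter at 61°S:
f = 2Ω sin φ = 2 × 7.29×10⁻⁵ × sin 61° = 1.28×10⁻⁴ s⁻¹
Pressure gradient: |∂P/∂n| = 700 Pa / 372000 m = 1.88×10⁻³ Pa/m
Geostrophic balance (pressure-gradient force = Coriolis force):
V_g = (1/(fρ)) |∂P/∂n| = 1.88×10⁻³ / (1.28×10⁻⁴ × 0.702) = 21.0 m/s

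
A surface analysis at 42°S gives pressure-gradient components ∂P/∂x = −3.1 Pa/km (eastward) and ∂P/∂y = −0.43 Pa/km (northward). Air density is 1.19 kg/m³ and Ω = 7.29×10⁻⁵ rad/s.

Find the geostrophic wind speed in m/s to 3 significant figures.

27.0 m/s

Coriolis parameter at 42°S:
f = 2Ω sin φ = 2 × 7.29×10⁻⁵ × sin 42° = 9.76×10⁻⁵ s⁻¹
In the Southern Hemisphere f is negative: f = −9.76×10⁻⁵ s⁻¹.
Component geostrophic relations (x east, y north):
u_g = −(1/(fρ)) ∂P/∂y,  v_g = (1/(fρ)) ∂P/∂x
u_g = −(−0.43×10⁻³)/(−9.76×10⁻⁵ × 1.19) = −3.70 m/s;  v_g = (−3.1×10⁻³)/(−9.76×10⁻⁵ × 1.19) = 26.7 m/s
|V_g| = √(u_g² + v_g²) = 27.0 m/s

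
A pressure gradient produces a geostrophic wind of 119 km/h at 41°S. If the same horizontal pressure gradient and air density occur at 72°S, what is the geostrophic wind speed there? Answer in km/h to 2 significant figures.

With the same pressure gradient and density, V_g ∝ 1/f ∝ 1/sin φ.
V₂ = V₁ · sin φ₁ / sin φ₂ = 119 × sin 41° / sin 72°
V₂ = 119 × 0.6561/0.9511 = 82 km/h

82 km/h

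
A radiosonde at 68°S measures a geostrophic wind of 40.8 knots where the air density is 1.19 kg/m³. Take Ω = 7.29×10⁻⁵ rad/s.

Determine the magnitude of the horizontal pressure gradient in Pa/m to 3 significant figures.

Coriolis parameter at 68°S:
f = 2Ω sin φ = 2 × 7.29×10⁻⁵ × sin 68° = 1.35×10⁻⁴ s⁻¹
Wind speed in SI: 40.8 knots = 21.0 m/s
Geostrophic balance rearranged: |∂P/∂n| = f ρ V_g
|∂P/∂n| = 1.35×10⁻⁴ × 1.19 × 21.0 = 3.38×10⁻³ Pa/m

3.38×10⁻³ Pa/m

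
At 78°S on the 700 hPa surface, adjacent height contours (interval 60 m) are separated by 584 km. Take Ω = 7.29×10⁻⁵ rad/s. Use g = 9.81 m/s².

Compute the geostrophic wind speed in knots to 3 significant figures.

13.7 knots

Coriolis parameter at 78°S:
f = 2Ω sin φ = 2 × 7.29×10⁻⁵ × sin 78° = 1.43×10⁻⁴ s⁻¹
Height gradient: |∂Z/∂n| = 60 m / 584000 m = 1.03×10⁻⁴
On a pressure surface, geostrophic balance gives V_g = (g/f)|∂Z/∂n|:
V_g = 9.81 × 1.03×10⁻⁴ / 1.43×10⁻⁴ = 7.07 m/s
Converting: 7.07 m/s × 1.944 = 13.7 knots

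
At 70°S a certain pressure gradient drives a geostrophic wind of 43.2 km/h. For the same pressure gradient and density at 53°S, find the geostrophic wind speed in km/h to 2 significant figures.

51 km/h

With the same pressure gradient and density, V_g ∝ 1/f ∝ 1/sin φ.
V₂ = V₁ · sin φ₁ / sin φ₂ = 43.2 × sin 70° / sin 53°
V₂ = 43.2 × 0.9397/0.7986 = 51 km/h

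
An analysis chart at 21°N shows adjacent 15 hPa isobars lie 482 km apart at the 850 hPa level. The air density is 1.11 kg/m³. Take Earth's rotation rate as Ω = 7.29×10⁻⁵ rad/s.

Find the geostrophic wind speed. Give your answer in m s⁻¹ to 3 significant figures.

Coriolis parameter at 21°N:
f = 2Ω sin φ = 2 × 7.29×10⁻⁵ × sin 21° = 5.23×10⁻⁵ s⁻¹
Pressure gradient: |∂P/∂n| = 1500 Pa / 482000 m = 3.11×10⁻³ Pa/m
Geostrophic balance (pressure-gradient force = Coriolis force):
V_g = (1/(fρ)) |∂P/∂n| = 3.11×10⁻³ / (5.23×10⁻⁵ × 1.11) = 53.7 m/s

53.7 m s⁻¹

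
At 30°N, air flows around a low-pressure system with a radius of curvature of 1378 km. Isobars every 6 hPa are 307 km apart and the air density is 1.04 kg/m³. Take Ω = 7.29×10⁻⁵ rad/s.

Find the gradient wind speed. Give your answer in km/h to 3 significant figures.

Coriolis parameter at 30°N:
f = 2Ω sin φ = 2 × 7.29×10⁻⁵ × sin 30° = 7.29×10⁻⁵ s⁻¹
Pressure gradient: |∂P/∂n| = 600 Pa / 307000 m = 1.95×10⁻³ Pa/m
Geostrophic speed: V_g = |∂P/∂n|/(fρ) = 1.95×10⁻³/(7.29×10⁻⁵ × 1.04) = 25.8 m/s
Around a low, centrifugal force acts outward with Coriolis, so pressure-gradient force balances both:
(1/ρ)|∂P/∂n| = fV + V²/R  →  V² + fR·V − fR·V_g = 0
With fR = 7.29×10⁻⁵ × 1378×10³ m = 100 m/s:
V = [−fR + √((fR)² + 4 fR V_g)]/2 = [−100 + √(100² + 4×100×25.8)]/2 = 21.3 m/s
Subgeostrophic (V < V_g = 25.8 m/s), as expected around a low.
Converting: 21.3 m/s × 3.6 = 76.6 km/h

76.6 km/h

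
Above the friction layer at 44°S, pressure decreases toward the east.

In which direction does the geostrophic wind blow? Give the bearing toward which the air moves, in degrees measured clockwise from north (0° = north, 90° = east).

The pressure-gradient force points toward the east (bearing 090°).
Geostrophic balance: in the Southern Hemisphere the Coriolis force deflects motion to the left, so the geostrophic wind blows 90° to the left of the pressure-gradient force (low pressure on the right).
Rotating 090° by 90° counterclockwise gives 000° — the wind blows toward the north.

000°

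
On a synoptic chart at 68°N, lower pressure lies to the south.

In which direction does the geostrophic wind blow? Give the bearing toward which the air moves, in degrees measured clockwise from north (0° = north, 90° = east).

The pressure-gradient force points toward the south (bearing 180°).
Geostrophic balance: in the Northern Hemisphere the Coriolis force deflects motion to the right, so the geostrophic wind blows 90° to the right of the pressure-gradient force (low pressure on the left).
Rotating 180° by 90° clockwise gives 270° — the wind blows toward the west.

270°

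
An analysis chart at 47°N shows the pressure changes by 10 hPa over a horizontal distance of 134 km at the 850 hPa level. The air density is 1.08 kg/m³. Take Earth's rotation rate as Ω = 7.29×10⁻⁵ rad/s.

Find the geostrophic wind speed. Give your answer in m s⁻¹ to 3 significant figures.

64.8 m s⁻¹

Coriolis parameter at 47°N:
f = 2Ω sin φ = 2 × 7.29×10⁻⁵ × sin 47° = 1.07×10⁻⁴ s⁻¹
Pressure gradient: |∂P/∂n| = 1000 Pa / 134000 m = 7.46×10⁻³ Pa/m
Geostrophic balance (pressure-gradient force = Coriolis force):
V_g = (1/(fρ)) |∂P/∂n| = 7.46×10⁻³ / (1.07×10⁻⁴ × 1.08) = 64.8 m/s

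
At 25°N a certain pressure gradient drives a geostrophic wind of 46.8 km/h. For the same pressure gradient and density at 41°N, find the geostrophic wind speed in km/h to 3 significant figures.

30.1 km/h

With the same pressure gradient and density, V_g ∝ 1/f ∝ 1/sin φ.
V₂ = V₁ · sin φ₁ / sin φ₂ = 46.8 × sin 25° / sin 41°
V₂ = 46.8 × 0.4226/0.6561 = 30.1 km/h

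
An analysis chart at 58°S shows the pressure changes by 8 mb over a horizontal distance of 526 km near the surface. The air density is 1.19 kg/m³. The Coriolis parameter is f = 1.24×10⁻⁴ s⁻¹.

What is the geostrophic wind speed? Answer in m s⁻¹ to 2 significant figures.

Pressure gradient: |∂P/∂n| = 800 Pa / 526000 m = 1.52×10⁻³ Pa/m
Geostrophic balance (pressure-gradient force = Coriolis force):
V_g = (1/(fρ)) |∂P/∂n| = 1.52×10⁻³ / (1.24×10⁻⁴ × 1.19) = 10.3 m/s

10 m s⁻¹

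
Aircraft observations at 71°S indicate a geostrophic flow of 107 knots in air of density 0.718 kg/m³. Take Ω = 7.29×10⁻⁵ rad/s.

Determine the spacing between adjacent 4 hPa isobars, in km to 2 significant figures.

Coriolis parameter at 71°S:
f = 2Ω sin φ = 2 × 7.29×10⁻⁵ × sin 71° = 1.38×10⁻⁴ s⁻¹
Wind speed in SI: 107 knots = 55.0 m/s
Geostrophic balance rearranged: |∂P/∂n| = f ρ V_g
|∂P/∂n| = 1.38×10⁻⁴ × 0.718 × 55.0 = 5.45×10⁻³ Pa/m
Isobar spacing: Δn = ΔP/|∂P/∂n| = 400 Pa / 5.45×10⁻³ Pa/m = 73415 m ≈ 73 km

73 km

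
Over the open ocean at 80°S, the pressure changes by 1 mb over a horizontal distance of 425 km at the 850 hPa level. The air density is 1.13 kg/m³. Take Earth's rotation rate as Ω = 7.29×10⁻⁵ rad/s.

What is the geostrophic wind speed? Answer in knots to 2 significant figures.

Coriolis parameter at 80°S:
f = 2Ω sin φ = 2 × 7.29×10⁻⁵ × sin 80° = 1.44×10⁻⁴ s⁻¹
Pressure gradient: |∂P/∂n| = 100 Pa / 425000 m = 2.35×10⁻⁴ Pa/m
Geostrophic balance (pressure-gradient force = Coriolis force):
V_g = (1/(fρ)) |∂P/∂n| = 2.35×10⁻⁴ / (1.44×10⁻⁴ × 1.13) = 1.45 m/s
Converting: 1.45 m/s × 1.944 = 2.8 knots

2.8 knots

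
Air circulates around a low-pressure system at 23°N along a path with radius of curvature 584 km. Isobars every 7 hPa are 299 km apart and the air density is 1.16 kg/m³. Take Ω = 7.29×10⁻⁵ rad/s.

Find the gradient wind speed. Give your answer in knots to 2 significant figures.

42 knots

Coriolis parameter at 23°N:
f = 2Ω sin φ = 2 × 7.29×10⁻⁵ × sin 23° = 5.70×10⁻⁵ s⁻¹
Pressure gradient: |∂P/∂n| = 700 Pa / 299000 m = 2.34×10⁻³ Pa/m
Geostrophic speed: V_g = |∂P/∂n|/(fρ) = 2.34×10⁻³/(5.70×10⁻⁵ × 1.16) = 35.4 m/s
Around a low, centrifugal force acts outward with Coriolis, so pressure-gradient force balances both:
(1/ρ)|∂P/∂n| = fV + V²/R  →  V² + fR·V − fR·V_g = 0
With fR = 5.70×10⁻⁵ × 584×10³ m = 33.3 m/s:
V = [−fR + √((fR)² + 4 fR V_g)]/2 = [−33.3 + √(33.3² + 4×33.3×35.4)]/2 = 21.5 m/s
Subgeostrophic (V < V_g = 35.4 m/s), as expected around a low.
Converting: 21.5 m/s × 1.944 = 42 knots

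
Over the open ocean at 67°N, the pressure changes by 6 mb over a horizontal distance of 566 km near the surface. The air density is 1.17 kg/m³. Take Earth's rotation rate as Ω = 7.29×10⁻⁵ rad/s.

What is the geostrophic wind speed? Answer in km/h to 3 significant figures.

24.3 km/h

Coriolis parameter at 67°N:
f = 2Ω sin φ = 2 × 7.29×10⁻⁵ × sin 67° = 1.34×10⁻⁴ s⁻¹
Pressure gradient: |∂P/∂n| = 600 Pa / 566000 m = 1.06×10⁻³ Pa/m
Geostrophic balance (pressure-gradient force = Coriolis force):
V_g = (1/(fρ)) |∂P/∂n| = 1.06×10⁻³ / (1.34×10⁻⁴ × 1.17) = 6.75 m/s
Converting: 6.75 m/s × 3.6 = 24.3 km/h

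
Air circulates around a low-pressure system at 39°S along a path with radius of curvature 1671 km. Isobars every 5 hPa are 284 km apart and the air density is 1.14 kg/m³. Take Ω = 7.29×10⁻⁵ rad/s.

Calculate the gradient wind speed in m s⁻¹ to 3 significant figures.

Coriolis parameter at 39°S:
f = 2Ω sin φ = 2 × 7.29×10⁻⁵ × sin 39° = 9.18×10⁻⁵ s⁻¹
Pressure gradient: |∂P/∂n| = 500 Pa / 284000 m = 1.76×10⁻³ Pa/m
Geostrophic speed: V_g = |∂P/∂n|/(fρ) = 1.76×10⁻³/(9.18×10⁻⁵ × 1.14) = 16.8 m/s
Around a low, centrifugal force acts outward with Coriolis, so pressure-gradient force balances both:
(1/ρ)|∂P/∂n| = fV + V²/R  →  V² + fR·V − fR·V_g = 0
With fR = 9.18×10⁻⁵ × 1671×10³ m = 153 m/s:
V = [−fR + √((fR)² + 4 fR V_g)]/2 = [−153 + √(153² + 4×153×16.8)]/2 = 15.3 m/s
Subgeostrophic (V < V_g = 16.8 m/s), as expected around a low.

15.3 m s⁻¹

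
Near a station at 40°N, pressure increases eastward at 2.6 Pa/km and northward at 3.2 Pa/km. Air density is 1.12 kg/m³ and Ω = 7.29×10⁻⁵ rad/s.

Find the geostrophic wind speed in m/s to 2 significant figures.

39 m/s

Coriolis parameter at 40°N:
f = 2Ω sin φ = 2 × 7.29×10⁻⁵ × sin 40° = 9.37×10⁻⁵ s⁻¹
Component geostrophic relations (x east, y north):
u_g = −(1/(fρ)) ∂P/∂y,  v_g = (1/(fρ)) ∂P/∂x
u_g = −(3.2×10⁻³)/(9.37×10⁻⁵ × 1.12) = −30.5 m/s;  v_g = (2.6×10⁻³)/(9.37×10⁻⁵ × 1.12) = 24.8 m/s
|V_g| = √(u_g² + v_g²) = 39.3 m/s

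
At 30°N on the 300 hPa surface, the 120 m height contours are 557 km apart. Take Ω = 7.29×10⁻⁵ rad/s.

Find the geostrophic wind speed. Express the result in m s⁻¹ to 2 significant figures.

29 m s⁻¹

Coriolis parameter at 30°N:
f = 2Ω sin φ = 2 × 7.29×10⁻⁵ × sin 30° = 7.29×10⁻⁵ s⁻¹
Height gradient: |∂Z/∂n| = 120 m / 557000 m = 2.15×10⁻⁴
On a pressure surface, geostrophic balance gives V_g = (g/f)|∂Z/∂n|:
V_g = 9.81 × 2.15×10⁻⁴ / 7.29×10⁻⁵ = 29.0 m/s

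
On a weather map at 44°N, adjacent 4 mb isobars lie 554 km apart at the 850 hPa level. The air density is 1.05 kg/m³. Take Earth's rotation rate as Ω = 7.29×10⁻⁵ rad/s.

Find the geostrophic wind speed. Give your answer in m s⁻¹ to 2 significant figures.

Coriolis parameter at 44°N:
f = 2Ω sin φ = 2 × 7.29×10⁻⁵ × sin 44° = 1.01×10⁻⁴ s⁻¹
Pressure gradient: |∂P/∂n| = 400 Pa / 554000 m = 7.22×10⁻⁴ Pa/m
Geostrophic balance (pressure-gradient force = Coriolis force):
V_g = (1/(fρ)) |∂P/∂n| = 7.22×10⁻⁴ / (1.01×10⁻⁴ × 1.05) = 6.79 m/s

6.8 m s⁻¹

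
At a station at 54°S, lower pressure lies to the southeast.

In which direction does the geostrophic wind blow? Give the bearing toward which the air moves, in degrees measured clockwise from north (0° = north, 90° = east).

The pressure-gradient force points toward the southeast (bearing 135°).
Geostrophic balance: in the Southern Hemisphere the Coriolis force deflects motion to the left, so the geostrophic wind blows 90° to the left of the pressure-gradient force (low pressure on the right).
Rotating 135° by 90° counterclockwise gives 045° — the wind blows toward the northeast.

045°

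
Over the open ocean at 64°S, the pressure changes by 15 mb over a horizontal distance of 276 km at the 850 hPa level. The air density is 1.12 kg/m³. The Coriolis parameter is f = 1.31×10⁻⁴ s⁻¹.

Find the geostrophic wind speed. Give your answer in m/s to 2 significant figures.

Pressure gradient: |∂P/∂n| = 1500 Pa / 276000 m = 5.43×10⁻³ Pa/m
Geostrophic balance (pressure-gradient force = Coriolis force):
V_g = (1/(fρ)) |∂P/∂n| = 5.43×10⁻³ / (1.31×10⁻⁴ × 1.12) = 37.0 m/s

37 m/s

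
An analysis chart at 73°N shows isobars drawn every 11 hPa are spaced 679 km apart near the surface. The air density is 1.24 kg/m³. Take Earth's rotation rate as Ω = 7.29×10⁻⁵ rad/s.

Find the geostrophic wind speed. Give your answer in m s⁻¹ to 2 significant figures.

9.4 m s⁻¹

Coriolis parameter at 73°N:
f = 2Ω sin φ = 2 × 7.29×10⁻⁵ × sin 73° = 1.39×10⁻⁴ s⁻¹
Pressure gradient: |∂P/∂n| = 1100 Pa / 679000 m = 1.62×10⁻³ Pa/m
Geostrophic balance (pressure-gradient force = Coriolis force):
V_g = (1/(fρ)) |∂P/∂n| = 1.62×10⁻³ / (1.39×10⁻⁴ × 1.24) = 9.37 m/s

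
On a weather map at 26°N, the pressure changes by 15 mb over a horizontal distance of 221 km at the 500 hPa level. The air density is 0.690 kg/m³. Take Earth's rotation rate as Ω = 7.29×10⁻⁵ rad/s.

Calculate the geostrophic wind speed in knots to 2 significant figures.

Coriolis parameter at 26°N:
f = 2Ω sin φ = 2 × 7.29×10⁻⁵ × sin 26° = 6.39×10⁻⁵ s⁻¹
Pressure gradient: |∂P/∂n| = 1500 Pa / 221000 m = 6.79×10⁻³ Pa/m
Geostrophic balance (pressure-gradient force = Coriolis force):
V_g = (1/(fρ)) |∂P/∂n| = 6.79×10⁻³ / (6.39×10⁻⁵ × 0.690) = 154 m/s
Converting: 154 m/s × 1.944 = 300 knots

300 knots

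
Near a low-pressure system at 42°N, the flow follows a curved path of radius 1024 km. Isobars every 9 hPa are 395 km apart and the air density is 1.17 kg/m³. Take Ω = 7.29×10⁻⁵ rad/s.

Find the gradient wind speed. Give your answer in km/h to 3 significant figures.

Coriolis parameter at 42°N:
f = 2Ω sin φ = 2 × 7.29×10⁻⁵ × sin 42° = 9.76×10⁻⁵ s⁻¹
Pressure gradient: |∂P/∂n| = 900 Pa / 395000 m = 2.28×10⁻³ Pa/m
Geostrophic speed: V_g = |∂P/∂n|/(fρ) = 2.28×10⁻³/(9.76×10⁻⁵ × 1.17) = 20.0 m/s
Around a low, centrifugal force acts outward with Coriolis, so pressure-gradient force balances both:
(1/ρ)|∂P/∂n| = fV + V²/R  →  V² + fR·V − fR·V_g = 0
With fR = 9.76×10⁻⁵ × 1024×10³ m = 99.9 m/s:
V = [−fR + √((fR)² + 4 fR V_g)]/2 = [−99.9 + √(99.9² + 4×99.9×20)]/2 = 17.1 m/s
Subgeostrophic (V < V_g = 20 m/s), as expected around a low.
Converting: 17.1 m/s × 3.6 = 61.4 km/h

61.4 km/h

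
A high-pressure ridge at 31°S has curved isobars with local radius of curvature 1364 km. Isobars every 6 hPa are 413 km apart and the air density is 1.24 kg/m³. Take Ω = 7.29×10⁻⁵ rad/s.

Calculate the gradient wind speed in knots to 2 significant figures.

Coriolis parameter at 31°S:
f = 2Ω sin φ = 2 × 7.29×10⁻⁵ × sin 31° = 7.51×10⁻⁵ s⁻¹
Pressure gradient: |∂P/∂n| = 600 Pa / 413000 m = 1.45×10⁻³ Pa/m
Geostrophic speed: V_g = |∂P/∂n|/(fρ) = 1.45×10⁻³/(7.51×10⁻⁵ × 1.24) = 15.6 m/s
Around a high, pressure-gradient force acts outward with centrifugal, so Coriolis balances both:
fV = (1/ρ)|∂P/∂n| + V²/R  →  V² − fR·V + fR·V_g = 0
With fR = 7.51×10⁻⁵ × 1364×10³ m = 102 m/s:
V = [fR − √((fR)² − 4 fR V_g)]/2 = [102 − √(102² − 4×102×15.6)]/2 = 19.2 m/s
Supergeostrophic (V > V_g = 15.6 m/s), as expected around a high.
Converting: 19.2 m/s × 1.944 = 37 knots

37 knots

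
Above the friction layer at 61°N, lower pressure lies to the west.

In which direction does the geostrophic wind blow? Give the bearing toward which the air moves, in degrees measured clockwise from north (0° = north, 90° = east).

000°

The pressure-gradient force points toward the west (bearing 270°).
Geostrophic balance: in the Northern Hemisphere the Coriolis force deflects motion to the right, so the geostrophic wind blows 90° to the right of the pressure-gradient force (low pressure on the left).
Rotating 270° by 90° clockwise gives 000° — the wind blows toward the north.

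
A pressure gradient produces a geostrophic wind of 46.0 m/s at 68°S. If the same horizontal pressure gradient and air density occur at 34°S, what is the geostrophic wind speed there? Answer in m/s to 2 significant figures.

76 m/s

With the same pressure gradient and density, V_g ∝ 1/f ∝ 1/sin φ.
V₂ = V₁ · sin φ₁ / sin φ₂ = 46.0 × sin 68° / sin 34°
V₂ = 46.0 × 0.9272/0.5592 = 76 m/s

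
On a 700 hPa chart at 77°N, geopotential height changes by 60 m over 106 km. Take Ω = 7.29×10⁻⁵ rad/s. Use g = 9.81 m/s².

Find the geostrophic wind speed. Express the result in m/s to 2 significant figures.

39 m/s

Coriolis parameter at 77°N:
f = 2Ω sin φ = 2 × 7.29×10⁻⁵ × sin 77° = 1.42×10⁻⁴ s⁻¹
Height gradient: |∂Z/∂n| = 60 m / 106000 m = 5.66×10⁻⁴
On a pressure surface, geostrophic balance gives V_g = (g/f)|∂Z/∂n|:
V_g = 9.81 × 5.66×10⁻⁴ / 1.42×10⁻⁴ = 39.1 m/s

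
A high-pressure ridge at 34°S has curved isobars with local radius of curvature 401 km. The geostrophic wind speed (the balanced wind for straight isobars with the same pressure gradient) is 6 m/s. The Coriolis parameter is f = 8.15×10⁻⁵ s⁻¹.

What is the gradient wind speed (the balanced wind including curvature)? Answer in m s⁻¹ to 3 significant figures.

7.92 m s⁻¹

Around a high, pressure-gradient force acts outward with centrifugal, so Coriolis balances both:
fV = (1/ρ)|∂P/∂n| + V²/R  →  V² − fR·V + fR·V_g = 0
With fR = 8.15×10⁻⁵ × 401×10³ m = 32.7 m/s:
V = [fR − √((fR)² − 4 fR V_g)]/2 = [32.7 − √(32.7² − 4×32.7×6)]/2 = 7.92 m/s
Supergeostrophic (V > V_g = 6 m/s), as expected around a high.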